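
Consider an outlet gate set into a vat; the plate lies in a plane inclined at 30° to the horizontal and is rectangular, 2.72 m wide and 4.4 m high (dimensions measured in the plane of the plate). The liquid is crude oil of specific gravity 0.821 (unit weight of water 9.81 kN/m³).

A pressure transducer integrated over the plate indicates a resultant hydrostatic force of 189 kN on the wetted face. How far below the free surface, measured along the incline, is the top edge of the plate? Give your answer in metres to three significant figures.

γ = 0.821 × 9.81 = 8.05401 kN/m³.
A = 2.72 × 4.4 = 11.968 m².
From F = γ·h_c·A, the centroid depth is h_c = 189/(8.05401 × 11.968) = 1.96078 m.
Let θ = 30° be the plate's angle to the horizontal; measure y along the incline from where the plane meets the free surface. Vertical depth h = y·sinθ with sinθ = 0.500000.
Along the incline, y_c = h_c/sinθ = 1.96078/0.500000 = 3.92156 m.
The centroid lies 4.4/2 = 2.2 m below the top edge, so the top edge sits at y_top = 3.92156 − 2.2 = 1.72156 m along the incline.

y_top ≈ 1.72 m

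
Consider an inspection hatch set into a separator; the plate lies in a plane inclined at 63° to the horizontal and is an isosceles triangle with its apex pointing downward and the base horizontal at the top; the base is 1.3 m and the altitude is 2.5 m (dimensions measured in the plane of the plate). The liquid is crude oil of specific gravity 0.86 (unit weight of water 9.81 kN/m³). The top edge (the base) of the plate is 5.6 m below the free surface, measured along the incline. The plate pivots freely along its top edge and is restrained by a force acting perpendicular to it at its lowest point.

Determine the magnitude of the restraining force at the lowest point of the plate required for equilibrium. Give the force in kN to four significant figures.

γ = 0.86 × 9.81 = 8.4366 kN/m³.
Let θ = 63° be the plate's angle to the horizontal; measure y along the incline from where the plane meets the free surface. Vertical depth h = y·sinθ with sinθ = 0.891007.
With the apex down, the centroid sits h/3 = 2.5/3 = 0.833333 m below the base (the top edge), so y_c = 5.6 + 0.833333 = 6.43333 m and h_c = 6.43333 × 0.891007 = 5.73214 m.
A = ½ × 1.3 × 2.5 = 1.625 m².
Resultant F = γ·h_c·A = 8.4366 × 5.73214 × 1.625 = 78.5846 kN.
I_c = b·h³/36 = 1.3 × 2.5³/36 = 0.564236 m⁴.
Centre of pressure: y_p = y_c + I_c/(y_c·A) = 6.43333 + 0.564236/(6.43333 × 1.625) = 6.43333 + 0.0539724 = 6.4873 m along the plane.
The resultant acts 0.833333 + 0.0539724 = 0.887305 m (along the plate) below the hinge at the top edge, so the moment about the hinge is M = F × 0.887305 = 78.5846 × 0.887305 = 69.7285 kN·m.
A normal force at the bottom, 2.5 m from the hinge, must supply this moment: P = 69.7285/2.5 = 27.8914 kN.

P ≈ 27.89 kN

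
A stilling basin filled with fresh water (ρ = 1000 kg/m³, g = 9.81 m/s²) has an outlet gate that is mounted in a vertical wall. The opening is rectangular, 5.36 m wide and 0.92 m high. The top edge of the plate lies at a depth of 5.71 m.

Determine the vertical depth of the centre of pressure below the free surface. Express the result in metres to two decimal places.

h_p = 6.18 m

γ = ρg = 1000 × 9.81 = 9810 N/m³ = 9.81 kN/m³.
The centroid lies 0.92/2 = 0.46 m below the top edge, so the centroid depth is h_c = 5.71 + 0.46 = 6.17 m.
A = 5.36 × 0.92 = 4.9312 m².
Resultant F = γ·h_c·A = 9.81 × 6.17 × 4.9312 = 298.474 kN.
I_c = b·h³/12 = 5.36 × 0.92³/12 = 0.347814 m⁴.
Centre of pressure: y_p = y_c + I_c/(y_c·A) = 6.17 + 0.347814/(6.17 × 4.9312) = 6.17 + 0.0114317 = 6.18143 m along the plane.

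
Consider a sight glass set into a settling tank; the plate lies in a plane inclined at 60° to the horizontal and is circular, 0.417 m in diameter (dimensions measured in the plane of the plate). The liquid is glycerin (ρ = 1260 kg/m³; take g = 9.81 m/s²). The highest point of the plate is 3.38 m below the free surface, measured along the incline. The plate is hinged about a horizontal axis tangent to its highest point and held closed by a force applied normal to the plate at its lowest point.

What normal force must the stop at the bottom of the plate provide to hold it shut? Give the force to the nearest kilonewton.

P ≈ 3 kN

γ = ρg = 1260 × 9.81 / 1000 = 12.3606 kN/m³.
Let θ = 60° be the plate's angle to the horizontal; measure y along the incline from where the plane meets the free surface. Vertical depth h = y·sinθ with sinθ = 0.866025.
The centroid is at the centre, 0.2085 m below the top of the plate, so y_c = 3.38 + 0.2085 = 3.5885 m and h_c = 3.5885 × 0.866025 = 3.10773 m.
A = π(0.2085)² = 0.136572 m².
Resultant F = γ·h_c·A = 12.3606 × 3.10773 × 0.136572 = 5.2462 kN.
I_c = πr⁴/4 = π × 0.2085⁴/4 = 0.00148427 m⁴.
Centre of pressure: y_p = y_c + I_c/(y_c·A) = 3.5885 + 0.00148427/(3.5885 × 0.136572) = 3.5885 + 0.00302857 = 3.59153 m along the plane.
The resultant acts 0.2085 + 0.00302857 = 0.211529 m (along the plate) below the hinge at the top edge, so the moment about the hinge is M = F × 0.211529 = 5.2462 × 0.211529 = 1.10972 kN·m.
A normal force at the bottom, 0.417 m from the hinge, must supply this moment: P = 1.10972/0.417 = 2.6612 kN.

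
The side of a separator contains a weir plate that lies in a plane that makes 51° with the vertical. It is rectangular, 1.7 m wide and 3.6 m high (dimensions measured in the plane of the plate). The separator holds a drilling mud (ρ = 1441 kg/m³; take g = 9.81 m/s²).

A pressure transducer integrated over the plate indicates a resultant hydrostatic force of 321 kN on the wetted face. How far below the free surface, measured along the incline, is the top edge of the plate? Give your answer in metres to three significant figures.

γ = ρg = 1441 × 9.81 / 1000 = 14.13621 kN/m³.
A = 1.7 × 3.6 = 6.12 m².
From F = γ·h_c·A, the centroid depth is h_c = 321/(14.13621 × 6.12) = 3.7104 m.
The plate makes 51° with the vertical, i.e. θ = 90° − 51° = 39° to the horizontal. Measuring y along the incline from the free-surface line, vertical depth h = y·sinθ with sinθ = 0.629320.
Along the incline, y_c = h_c/sinθ = 3.7104/0.629320 = 5.89589 m.
The centroid lies 3.6/2 = 1.8 m below the top edge, so the top edge sits at y_top = 5.89589 − 1.8 = 4.09589 m along the incline.

y_top ≈ 4.10 m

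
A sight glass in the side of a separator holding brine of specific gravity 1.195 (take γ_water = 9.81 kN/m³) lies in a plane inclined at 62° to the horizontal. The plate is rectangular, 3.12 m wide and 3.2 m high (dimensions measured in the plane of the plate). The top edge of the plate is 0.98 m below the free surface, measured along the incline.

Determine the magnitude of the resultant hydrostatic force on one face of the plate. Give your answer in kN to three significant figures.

F ≈ 267 kN

γ = 1.195 × 9.81 = 11.72295 kN/m³.
Let θ = 62° be the plate's angle to the horizontal; measure y along the incline from where the plane meets the free surface. Vertical depth h = y·sinθ with sinθ = 0.882948.
The centroid lies 3.2/2 = 1.6 m below the top edge, so y_c = 0.98 + 1.6 = 2.58 m and h_c = 2.58 × 0.882948 = 2.27801 m.
A = 3.12 × 3.2 = 9.984 m².
Resultant F = γ·h_c·A = 11.72295 × 2.27801 × 9.984 = 266.623 kN.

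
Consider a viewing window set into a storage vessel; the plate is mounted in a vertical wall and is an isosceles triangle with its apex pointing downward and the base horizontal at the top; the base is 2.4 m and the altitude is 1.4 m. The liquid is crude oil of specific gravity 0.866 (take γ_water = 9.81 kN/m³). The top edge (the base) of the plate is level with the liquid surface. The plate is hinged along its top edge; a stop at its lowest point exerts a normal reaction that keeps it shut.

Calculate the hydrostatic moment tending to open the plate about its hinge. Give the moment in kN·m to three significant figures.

γ = 0.866 × 9.81 = 8.49546 kN/m³.
With the apex down, the centroid sits h/3 = 1.4/3 = 0.466667 m below the base (the top edge), so the centroid depth is h_c = 0.466667 m.
A = ½ × 2.4 × 1.4 = 1.68 m².
Resultant F = γ·h_c·A = 8.49546 × 0.466667 × 1.68 = 6.66045 kN.
I_c = b·h³/36 = 2.4 × 1.4³/36 = 0.182933 m⁴.
Centre of pressure: y_p = y_c + I_c/(y_c·A) = 0.466667 + 0.182933/(0.466667 × 1.68) = 0.466667 + 0.233333 = 0.7 m along the plane.
The resultant acts 0.466667 + 0.233333 = 0.7 m (along the plate) below the hinge at the top edge, so the moment about the hinge is M = F × 0.7 = 6.66045 × 0.7 = 4.66231 kN·m.

M ≈ 4.66 kN·m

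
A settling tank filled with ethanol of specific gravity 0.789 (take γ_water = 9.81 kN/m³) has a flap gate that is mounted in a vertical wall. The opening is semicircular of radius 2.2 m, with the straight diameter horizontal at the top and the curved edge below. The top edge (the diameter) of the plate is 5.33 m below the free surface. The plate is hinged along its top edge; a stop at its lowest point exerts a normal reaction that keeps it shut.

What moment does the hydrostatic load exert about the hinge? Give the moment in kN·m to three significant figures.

γ = 0.789 × 9.81 = 7.74009 kN/m³.
The centroid of a semicircle lies 4r/(3π) = 0.933709 m from the diameter, here below the top edge, so the centroid depth is h_c = 5.33 + 0.933709 = 6.26371 m.
A = πr²/2 = π × 2.2²/2 = 7.60265 m².
Resultant F = γ·h_c·A = 7.74009 × 6.26371 × 7.60265 = 368.589 kN.
I_c = (π/8 − 8/(9π))·r⁴ = 0.109757 × 2.2⁴ = 2.57112 m⁴.
Centre of pressure: y_p = y_c + I_c/(y_c·A) = 6.26371 + 2.57112/(6.26371 × 7.60265) = 6.26371 + 0.0539915 = 6.3177 m along the plane.
The resultant acts 0.933709 + 0.0539915 = 0.9877 m (along the plate) below the hinge at the top edge, so the moment about the hinge is M = F × 0.9877 = 368.589 × 0.9877 = 364.055 kN·m.

M ≈ 364 kN·m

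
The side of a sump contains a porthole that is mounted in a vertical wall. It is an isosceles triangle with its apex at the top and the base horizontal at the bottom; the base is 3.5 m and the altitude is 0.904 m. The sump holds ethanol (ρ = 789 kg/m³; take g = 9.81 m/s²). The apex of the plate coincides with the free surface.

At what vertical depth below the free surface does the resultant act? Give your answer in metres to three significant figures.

γ = ρg = 789 × 9.81 / 1000 = 7.74009 kN/m³.
With the apex up, the centroid sits 2h/3 = 2 × 0.904/3 = 0.602667 m below the apex, so the centroid depth is h_c = 0.602667 m.
A = ½ × 3.5 × 0.904 = 1.582 m².
Resultant F = γ·h_c·A = 7.74009 × 0.602667 × 1.582 = 7.37955 kN.
I_c = b·h³/36 = 3.5 × 0.904³/36 = 0.0718242 m⁴.
Centre of pressure: y_p = y_c + I_c/(y_c·A) = 0.602667 + 0.0718242/(0.602667 × 1.582) = 0.602667 + 0.0753333 = 0.678 m along the plane.

h_p = 0.678 m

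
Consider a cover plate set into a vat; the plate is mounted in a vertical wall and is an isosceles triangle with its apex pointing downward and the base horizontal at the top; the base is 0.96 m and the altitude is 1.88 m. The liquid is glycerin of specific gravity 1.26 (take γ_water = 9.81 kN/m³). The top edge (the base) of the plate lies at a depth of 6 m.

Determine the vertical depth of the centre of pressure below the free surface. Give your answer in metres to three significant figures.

h_p = 6.66 m

γ = 1.26 × 9.81 = 12.3606 kN/m³.
With the apex down, the centroid sits h/3 = 1.88/3 = 0.626667 m below the base (the top edge), so the centroid depth is h_c = 6 + 0.626667 = 6.62667 m.
A = ½ × 0.96 × 1.88 = 0.9024 m².
Resultant F = γ·h_c·A = 12.3606 × 6.62667 × 0.9024 = 73.9152 kN.
I_c = b·h³/36 = 0.96 × 1.88³/36 = 0.177191 m⁴.
Centre of pressure: y_p = y_c + I_c/(y_c·A) = 6.62667 + 0.177191/(6.62667 × 0.9024) = 6.62667 + 0.0296311 = 6.6563 m along the plane.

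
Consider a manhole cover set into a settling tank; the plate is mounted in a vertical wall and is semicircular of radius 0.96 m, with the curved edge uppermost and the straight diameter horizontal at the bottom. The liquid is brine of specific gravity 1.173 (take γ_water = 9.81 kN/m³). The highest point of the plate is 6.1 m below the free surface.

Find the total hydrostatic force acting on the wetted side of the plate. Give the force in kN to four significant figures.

F ≈ 110.8 kN

γ = 1.173 × 9.81 = 11.50713 kN/m³.
The centroid lies 4r/(3π) = 0.407437 m above the diameter, so r − 4r/(3π) = 0.96 − 0.407437 = 0.552563 m below the topmost point, so the centroid depth is h_c = 6.1 + 0.552563 = 6.65256 m.
A = πr²/2 = π × 0.96²/2 = 1.44765 m².
Resultant F = γ·h_c·A = 11.50713 × 6.65256 × 1.44765 = 110.82 kN.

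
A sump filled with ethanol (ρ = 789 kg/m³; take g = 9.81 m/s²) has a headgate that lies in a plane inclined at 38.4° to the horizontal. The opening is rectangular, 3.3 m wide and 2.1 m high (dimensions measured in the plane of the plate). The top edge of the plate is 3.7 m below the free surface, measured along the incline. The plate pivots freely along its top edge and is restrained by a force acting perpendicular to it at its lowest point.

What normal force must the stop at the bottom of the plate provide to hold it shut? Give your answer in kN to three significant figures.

γ = ρg = 789 × 9.81 / 1000 = 7.74009 kN/m³.
Let θ = 38.4° be the plate's angle to the horizontal; measure y along the incline from where the plane meets the free surface. Vertical depth h = y·sinθ with sinθ = 0.621148.
The centroid lies 2.1/2 = 1.05 m below the top edge, so y_c = 3.7 + 1.05 = 4.75 m and h_c = 4.75 × 0.621148 = 2.95045 m.
A = 3.3 × 2.1 = 6.93 m².
Resultant F = γ·h_c·A = 7.74009 × 2.95045 × 6.93 = 158.259 kN.
I_c = b·h³/12 = 3.3 × 2.1³/12 = 2.54678 m⁴.
Centre of pressure: y_p = y_c + I_c/(y_c·A) = 4.75 + 2.54678/(4.75 × 6.93) = 4.75 + 0.0773686 = 4.82737 m along the plane.
The resultant acts 1.05 + 0.0773686 = 1.12737 m (along the plate) below the hinge at the top edge, so the moment about the hinge is M = F × 1.12737 = 158.259 × 1.12737 = 178.416 kN·m.
A normal force at the bottom, 2.1 m from the hinge, must supply this moment: P = 178.416/2.1 = 84.96 kN.

P ≈ 85.0 kN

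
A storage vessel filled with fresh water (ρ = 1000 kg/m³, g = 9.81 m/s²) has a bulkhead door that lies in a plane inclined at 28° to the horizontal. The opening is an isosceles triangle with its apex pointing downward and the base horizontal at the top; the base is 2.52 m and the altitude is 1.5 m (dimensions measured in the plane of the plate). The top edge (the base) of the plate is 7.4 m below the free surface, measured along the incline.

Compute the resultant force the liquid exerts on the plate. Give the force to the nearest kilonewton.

F ≈ 69 kN

γ = ρg = 1000 × 9.81 = 9810 N/m³ = 9.81 kN/m³.
Let θ = 28° be the plate's angle to the horizontal; measure y along the incline from where the plane meets the free surface. Vertical depth h = y·sinθ with sinθ = 0.469472.
With the apex down, the centroid sits h/3 = 1.5/3 = 0.5 m below the base (the top edge), so y_c = 7.4 + 0.5 = 7.9 m and h_c = 7.9 × 0.469472 = 3.70883 m.
A = ½ × 2.52 × 1.5 = 1.89 m².
Resultant F = γ·h_c·A = 9.81 × 3.70883 × 1.89 = 68.765 kN.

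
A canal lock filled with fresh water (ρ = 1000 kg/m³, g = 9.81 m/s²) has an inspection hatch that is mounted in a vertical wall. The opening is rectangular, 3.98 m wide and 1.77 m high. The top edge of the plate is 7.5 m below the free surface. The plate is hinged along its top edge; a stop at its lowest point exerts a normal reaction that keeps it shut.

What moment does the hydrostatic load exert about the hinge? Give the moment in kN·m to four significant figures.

M ≈ 530.9 kN·m

γ = ρg = 1000 × 9.81 = 9810 N/m³ = 9.81 kN/m³.
The centroid lies 1.77/2 = 0.885 m below the top edge, so the centroid depth is h_c = 7.5 + 0.885 = 8.385 m.
A = 3.98 × 1.77 = 7.0446 m².
Resultant F = γ·h_c·A = 9.81 × 8.385 × 7.0446 = 579.467 kN.
I_c = b·h³/12 = 3.98 × 1.77³/12 = 1.83917 m⁴.
Centre of pressure: y_p = y_c + I_c/(y_c·A) = 8.385 + 1.83917/(8.385 × 7.0446) = 8.385 + 0.031136 = 8.41614 m along the plane.
The resultant acts 0.885 + 0.031136 = 0.916136 m (along the plate) below the hinge at the top edge, so the moment about the hinge is M = F × 0.916136 = 579.467 × 0.916136 = 530.871 kN·m.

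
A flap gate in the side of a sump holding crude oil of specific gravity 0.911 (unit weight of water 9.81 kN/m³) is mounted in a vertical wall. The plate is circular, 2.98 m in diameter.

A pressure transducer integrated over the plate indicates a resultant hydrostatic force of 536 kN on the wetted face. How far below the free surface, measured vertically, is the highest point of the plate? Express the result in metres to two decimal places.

d_top ≈ 7.11 m

γ = 0.911 × 9.81 = 8.93691 kN/m³.
A = π(1.49)² = 6.97465 m².
From F = γ·h_c·A, the centroid depth is h_c = 536/(8.93691 × 6.97465) = 8.59914 m.
The centroid is at the centre, 1.49 m below the top of the plate, so the highest point sits at h_top = 8.59914 − 1.49 = 7.10914 m below the surface.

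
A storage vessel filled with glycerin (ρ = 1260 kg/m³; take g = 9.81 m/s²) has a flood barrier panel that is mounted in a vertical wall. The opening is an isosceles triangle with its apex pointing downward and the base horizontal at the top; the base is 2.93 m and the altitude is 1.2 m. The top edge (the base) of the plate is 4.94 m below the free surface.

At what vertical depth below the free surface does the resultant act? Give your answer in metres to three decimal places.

h_p = 5.355 m

γ = ρg = 1260 × 9.81 / 1000 = 12.3606 kN/m³.
With the apex down, the centroid sits h/3 = 1.2/3 = 0.4 m below the base (the top edge), so the centroid depth is h_c = 4.94 + 0.4 = 5.34 m.
A = ½ × 2.93 × 1.2 = 1.758 m².
Resultant F = γ·h_c·A = 12.3606 × 5.34 × 1.758 = 116.038 kN.
I_c = b·h³/36 = 2.93 × 1.2³/36 = 0.14064 m⁴.
Centre of pressure: y_p = y_c + I_c/(y_c·A) = 5.34 + 0.14064/(5.34 × 1.758) = 5.34 + 0.0149813 = 5.35498 m along the plane.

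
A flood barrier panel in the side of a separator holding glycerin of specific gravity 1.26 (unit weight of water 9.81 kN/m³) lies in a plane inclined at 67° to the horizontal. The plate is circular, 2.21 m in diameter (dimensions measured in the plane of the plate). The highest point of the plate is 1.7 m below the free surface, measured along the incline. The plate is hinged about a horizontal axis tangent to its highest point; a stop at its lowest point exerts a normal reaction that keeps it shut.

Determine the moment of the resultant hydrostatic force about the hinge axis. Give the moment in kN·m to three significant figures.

M ≈ 149 kN·m

γ = 1.26 × 9.81 = 12.3606 kN/m³.
Let θ = 67° be the plate's angle to the horizontal; measure y along the incline from where the plane meets the free surface. Vertical depth h = y·sinθ with sinθ = 0.920505.
The centroid is at the centre, 1.105 m below the top of the plate, so y_c = 1.7 + 1.105 = 2.805 m and h_c = 2.805 × 0.920505 = 2.58202 m.
A = π(1.105)² = 3.83596 m².
Resultant F = γ·h_c·A = 12.3606 × 2.58202 × 3.83596 = 122.426 kN.
I_c = πr⁴/4 = π × 1.105⁴/4 = 1.17095 m⁴.
Centre of pressure: y_p = y_c + I_c/(y_c·A) = 2.805 + 1.17095/(2.805 × 3.83596) = 2.805 + 0.108826 = 2.91383 m along the plane.
The resultant acts 1.105 + 0.108826 = 1.21383 m (along the plate) below the hinge at the top edge, so the moment about the hinge is M = F × 1.21383 = 122.426 × 1.21383 = 148.604 kN·m.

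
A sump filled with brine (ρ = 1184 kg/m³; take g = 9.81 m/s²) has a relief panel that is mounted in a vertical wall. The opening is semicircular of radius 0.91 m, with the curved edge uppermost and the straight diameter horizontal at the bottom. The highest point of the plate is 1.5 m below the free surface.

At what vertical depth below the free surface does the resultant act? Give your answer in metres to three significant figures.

h_p = 2.05 m

γ = ρg = 1184 × 9.81 / 1000 = 11.61504 kN/m³.
The centroid lies 4r/(3π) = 0.386216 m above the diameter, so r − 4r/(3π) = 0.91 − 0.386216 = 0.523784 m below the topmost point, so the centroid depth is h_c = 1.5 + 0.523784 = 2.02378 m.
A = πr²/2 = π × 0.91²/2 = 1.30078 m².
Resultant F = γ·h_c·A = 11.61504 × 2.02378 × 1.30078 = 30.5765 kN.
I_c = (π/8 − 8/(9π))·r⁴ = 0.109757 × 0.91⁴ = 0.0752658 m⁴.
Centre of pressure: y_p = y_c + I_c/(y_c·A) = 2.02378 + 0.0752658/(2.02378 × 1.30078) = 2.02378 + 0.0285911 = 2.05237 m along the plane.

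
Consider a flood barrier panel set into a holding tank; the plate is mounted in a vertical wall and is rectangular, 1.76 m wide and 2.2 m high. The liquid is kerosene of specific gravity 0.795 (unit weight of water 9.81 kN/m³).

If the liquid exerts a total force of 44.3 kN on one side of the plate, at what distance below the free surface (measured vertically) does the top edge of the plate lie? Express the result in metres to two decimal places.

d_top ≈ 0.37 m

γ = 0.795 × 9.81 = 7.79895 kN/m³.
A = 1.76 × 2.2 = 3.872 m².
From F = γ·h_c·A, the centroid depth is h_c = 44.3/(7.79895 × 3.872) = 1.46701 m.
The centroid lies 2.2/2 = 1.1 m below the top edge, so the top edge sits at h_top = 1.46701 − 1.1 = 0.36701 m below the surface.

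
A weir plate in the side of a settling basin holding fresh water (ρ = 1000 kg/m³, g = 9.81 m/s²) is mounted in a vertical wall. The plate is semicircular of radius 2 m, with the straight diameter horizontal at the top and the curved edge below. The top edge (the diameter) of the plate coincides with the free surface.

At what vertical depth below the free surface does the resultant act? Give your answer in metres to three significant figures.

h_p = 1.18 m

γ = ρg = 1000 × 9.81 = 9810 N/m³ = 9.81 kN/m³.
The centroid of a semicircle lies 4r/(3π) = 0.848826 m from the diameter, here below the top edge, so the centroid depth is h_c = 0.848826 m.
A = πr²/2 = π × 2²/2 = 6.28319 m².
Resultant F = γ·h_c·A = 9.81 × 0.848826 × 6.28319 = 52.32 kN.
I_c = (π/8 − 8/(9π))·r⁴ = 0.109757 × 2⁴ = 1.75611 m⁴.
Centre of pressure: y_p = y_c + I_c/(y_c·A) = 0.848826 + 1.75611/(0.848826 × 6.28319) = 0.848826 + 0.329271 = 1.1781 m along the plane.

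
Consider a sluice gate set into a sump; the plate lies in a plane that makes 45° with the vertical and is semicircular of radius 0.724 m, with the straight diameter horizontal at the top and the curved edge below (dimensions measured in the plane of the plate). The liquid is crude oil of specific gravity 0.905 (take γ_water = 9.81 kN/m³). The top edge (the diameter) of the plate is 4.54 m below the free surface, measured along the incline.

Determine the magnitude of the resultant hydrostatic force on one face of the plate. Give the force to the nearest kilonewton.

γ = 0.905 × 9.81 = 8.87805 kN/m³.
The plate makes 45° with the vertical, i.e. θ = 90° − 45° = 45° to the horizontal. Measuring y along the incline from the free-surface line, vertical depth h = y·sinθ with sinθ = 0.707107.
The centroid of a semicircle lies 4r/(3π) = 0.307275 m from the diameter, here below the top edge, so y_c = 4.54 + 0.307275 = 4.84727 m and h_c = 4.84727 × 0.707107 = 3.42754 m.
A = πr²/2 = π × 0.724²/2 = 0.823374 m².
Resultant F = γ·h_c·A = 8.87805 × 3.42754 × 0.823374 = 25.0552 kN.

F ≈ 25 kN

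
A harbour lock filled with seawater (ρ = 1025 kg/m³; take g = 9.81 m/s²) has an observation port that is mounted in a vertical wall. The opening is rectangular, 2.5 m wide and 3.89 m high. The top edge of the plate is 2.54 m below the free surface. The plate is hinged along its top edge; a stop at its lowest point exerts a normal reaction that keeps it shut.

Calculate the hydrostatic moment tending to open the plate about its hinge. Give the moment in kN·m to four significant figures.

γ = ρg = 1025 × 9.81 / 1000 = 10.05525 kN/m³.
The centroid lies 3.89/2 = 1.945 m below the top edge, so the centroid depth is h_c = 2.54 + 1.945 = 4.485 m.
A = 2.5 × 3.89 = 9.725 m².
Resultant F = γ·h_c·A = 10.05525 × 4.485 × 9.725 = 438.576 kN.
I_c = b·h³/12 = 2.5 × 3.89³/12 = 12.2633 m⁴.
Centre of pressure: y_p = y_c + I_c/(y_c·A) = 4.485 + 12.2633/(4.485 × 9.725) = 4.485 + 0.281161 = 4.76616 m along the plane.
The resultant acts 1.945 + 0.281161 = 2.22616 m (along the plate) below the hinge at the top edge, so the moment about the hinge is M = F × 2.22616 = 438.576 × 2.22616 = 976.34 kN·m.

M ≈ 976.3 kN·m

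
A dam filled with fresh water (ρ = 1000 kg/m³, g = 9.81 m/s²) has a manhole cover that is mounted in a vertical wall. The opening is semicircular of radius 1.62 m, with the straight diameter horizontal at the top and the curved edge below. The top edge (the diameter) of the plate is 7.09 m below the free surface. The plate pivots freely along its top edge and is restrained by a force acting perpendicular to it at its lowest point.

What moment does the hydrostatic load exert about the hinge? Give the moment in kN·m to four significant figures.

M ≈ 223.7 kN·m

γ = ρg = 1000 × 9.81 = 9810 N/m³ = 9.81 kN/m³.
The centroid of a semicircle lies 4r/(3π) = 0.687549 m from the diameter, here below the top edge, so the centroid depth is h_c = 7.09 + 0.687549 = 7.77755 m.
A = πr²/2 = π × 1.62²/2 = 4.1224 m².
Resultant F = γ·h_c·A = 9.81 × 7.77755 × 4.1224 = 314.53 kN.
I_c = (π/8 − 8/(9π))·r⁴ = 0.109757 × 1.62⁴ = 0.755949 m⁴.
Centre of pressure: y_p = y_c + I_c/(y_c·A) = 7.77755 + 0.755949/(7.77755 × 4.1224) = 7.77755 + 0.0235776 = 7.80113 m along the plane.
The resultant acts 0.687549 + 0.0235776 = 0.711127 m (along the plate) below the hinge at the top edge, so the moment about the hinge is M = F × 0.711127 = 314.53 × 0.711127 = 223.671 kN·m.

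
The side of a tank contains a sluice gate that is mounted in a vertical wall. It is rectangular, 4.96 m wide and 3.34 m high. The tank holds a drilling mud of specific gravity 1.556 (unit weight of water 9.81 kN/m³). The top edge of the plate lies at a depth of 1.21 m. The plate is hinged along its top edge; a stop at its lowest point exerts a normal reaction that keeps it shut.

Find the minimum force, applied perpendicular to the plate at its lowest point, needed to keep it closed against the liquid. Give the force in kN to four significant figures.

P ≈ 434.5 kN

γ = 1.556 × 9.81 = 15.26436 kN/m³.
The centroid lies 3.34/2 = 1.67 m below the top edge, so the centroid depth is h_c = 1.21 + 1.67 = 2.88 m.
A = 4.96 × 3.34 = 16.5664 m².
Resultant F = γ·h_c·A = 15.26436 × 2.88 × 16.5664 = 728.281 kN.
I_c = b·h³/12 = 4.96 × 3.34³/12 = 15.4007 m⁴.
Centre of pressure: y_p = y_c + I_c/(y_c·A) = 2.88 + 15.4007/(2.88 × 16.5664) = 2.88 + 0.32279 = 3.20279 m along the plane.
The resultant acts 1.67 + 0.32279 = 1.99279 m (along the plate) below the hinge at the top edge, so the moment about the hinge is M = F × 1.99279 = 728.281 × 1.99279 = 1451.31 kN·m.
A normal force at the bottom, 3.34 m from the hinge, must supply this moment: P = 1451.31/3.34 = 434.524 kN.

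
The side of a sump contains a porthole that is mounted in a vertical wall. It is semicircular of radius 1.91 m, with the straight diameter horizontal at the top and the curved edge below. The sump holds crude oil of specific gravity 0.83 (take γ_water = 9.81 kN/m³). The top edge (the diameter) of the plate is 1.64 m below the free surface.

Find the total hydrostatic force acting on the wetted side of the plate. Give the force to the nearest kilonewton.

γ = 0.83 × 9.81 = 8.1423 kN/m³.
The centroid of a semicircle lies 4r/(3π) = 0.810629 m from the diameter, here below the top edge, so the centroid depth is h_c = 1.64 + 0.810629 = 2.45063 m.
A = πr²/2 = π × 1.91²/2 = 5.73042 m².
Resultant F = γ·h_c·A = 8.1423 × 2.45063 × 5.73042 = 114.343 kN.

F ≈ 114 kN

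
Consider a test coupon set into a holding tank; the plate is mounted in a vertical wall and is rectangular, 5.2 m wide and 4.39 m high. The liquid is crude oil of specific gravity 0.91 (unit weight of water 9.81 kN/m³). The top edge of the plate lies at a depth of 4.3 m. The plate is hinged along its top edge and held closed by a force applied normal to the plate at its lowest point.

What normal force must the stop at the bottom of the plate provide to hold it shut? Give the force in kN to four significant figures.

γ = 0.91 × 9.81 = 8.9271 kN/m³.
The centroid lies 4.39/2 = 2.195 m below the top edge, so the centroid depth is h_c = 4.3 + 2.195 = 6.495 m.
A = 5.2 × 4.39 = 22.828 m².
Resultant F = γ·h_c·A = 8.9271 × 6.495 × 22.828 = 1323.6 kN.
I_c = b·h³/12 = 5.2 × 4.39³/12 = 36.662 m⁴.
Centre of pressure: y_p = y_c + I_c/(y_c·A) = 6.495 + 36.662/(6.495 × 22.828) = 6.495 + 0.247269 = 6.74227 m along the plane.
The resultant acts 2.195 + 0.247269 = 2.44227 m (along the plate) below the hinge at the top edge, so the moment about the hinge is M = F × 2.44227 = 1323.6 × 2.44227 = 3232.59 kN·m.
A normal force at the bottom, 4.39 m from the hinge, must supply this moment: P = 3232.59/4.39 = 736.353 kN.

P ≈ 736.4 kN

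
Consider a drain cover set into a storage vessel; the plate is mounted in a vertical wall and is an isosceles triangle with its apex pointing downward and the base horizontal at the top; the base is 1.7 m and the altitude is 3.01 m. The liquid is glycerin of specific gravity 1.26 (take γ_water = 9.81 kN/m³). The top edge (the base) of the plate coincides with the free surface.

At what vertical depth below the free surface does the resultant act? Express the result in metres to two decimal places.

h_p = 1.51 m

γ = 1.26 × 9.81 = 12.3606 kN/m³.
With the apex down, the centroid sits h/3 = 3.01/3 = 1.00333 m below the base (the top edge), so the centroid depth is h_c = 1.00333 m.
A = ½ × 1.7 × 3.01 = 2.5585 m².
Resultant F = γ·h_c·A = 12.3606 × 1.00333 × 2.5585 = 31.7299 kN.
I_c = b·h³/36 = 1.7 × 3.01³/36 = 1.28779 m⁴.
Centre of pressure: y_p = y_c + I_c/(y_c·A) = 1.00333 + 1.28779/(1.00333 × 2.5585) = 1.00333 + 0.501667 = 1.505 m along the plane.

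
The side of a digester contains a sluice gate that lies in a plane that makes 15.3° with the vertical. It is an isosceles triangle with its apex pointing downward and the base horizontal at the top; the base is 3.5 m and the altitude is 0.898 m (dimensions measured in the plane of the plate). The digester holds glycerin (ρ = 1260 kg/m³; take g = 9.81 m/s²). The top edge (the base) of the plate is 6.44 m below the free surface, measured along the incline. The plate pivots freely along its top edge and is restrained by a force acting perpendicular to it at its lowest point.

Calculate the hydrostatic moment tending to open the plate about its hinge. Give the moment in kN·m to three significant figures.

γ = ρg = 1260 × 9.81 / 1000 = 12.3606 kN/m³.
The plate makes 15.3° with the vertical, i.e. θ = 90° − 15.3° = 74.7° to the horizontal. Measuring y along the incline from the free-surface line, vertical depth h = y·sinθ with sinθ = 0.964557.
With the apex down, the centroid sits h/3 = 0.898/3 = 0.299333 m below the base (the top edge), so y_c = 6.44 + 0.299333 = 6.73933 m and h_c = 6.73933 × 0.964557 = 6.50047 m.
A = ½ × 3.5 × 0.898 = 1.5715 m².
Resultant F = γ·h_c·A = 12.3606 × 6.50047 × 1.5715 = 126.27 kN.
I_c = b·h³/36 = 3.5 × 0.898³/36 = 0.0704035 m⁴.
Centre of pressure: y_p = y_c + I_c/(y_c·A) = 6.73933 + 0.0704035/(6.73933 × 1.5715) = 6.73933 + 0.00664757 = 6.74598 m along the plane.
The resultant acts 0.299333 + 0.00664757 = 0.305981 m (along the plate) below the hinge at the top edge, so the moment about the hinge is M = F × 0.305981 = 126.27 × 0.305981 = 38.6362 kN·m.

M ≈ 38.6 kN·m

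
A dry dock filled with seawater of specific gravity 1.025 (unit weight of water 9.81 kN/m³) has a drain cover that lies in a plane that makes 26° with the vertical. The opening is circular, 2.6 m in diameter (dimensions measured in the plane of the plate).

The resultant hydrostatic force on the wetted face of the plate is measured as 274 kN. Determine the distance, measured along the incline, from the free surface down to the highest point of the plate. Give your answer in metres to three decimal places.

y_top ≈ 4.410 m

γ = 1.025 × 9.81 = 10.05525 kN/m³.
A = π(1.3)² = 5.30929 m².
From F = γ·h_c·A, the centroid depth is h_c = 274/(10.05525 × 5.30929) = 5.13241 m.
The plate makes 26° with the vertical, i.e. θ = 90° − 26° = 64° to the horizontal. Measuring y along the incline from the free-surface line, vertical depth h = y·sinθ with sinθ = 0.898794.
Along the incline, y_c = h_c/sinθ = 5.13241/0.898794 = 5.71033 m.
The centroid is at the centre, 1.3 m below the top of the plate, so the highest point sits at y_top = 5.71033 − 1.3 = 4.41033 m along the incline.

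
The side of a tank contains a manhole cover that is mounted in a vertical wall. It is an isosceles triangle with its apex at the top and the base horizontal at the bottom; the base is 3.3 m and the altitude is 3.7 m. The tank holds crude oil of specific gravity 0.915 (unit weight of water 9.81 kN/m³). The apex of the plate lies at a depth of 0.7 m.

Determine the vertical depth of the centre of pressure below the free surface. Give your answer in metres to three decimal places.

γ = 0.915 × 9.81 = 8.97615 kN/m³.
With the apex up, the centroid sits 2h/3 = 2 × 3.7/3 = 2.46667 m below the apex, so the centroid depth is h_c = 0.7 + 2.46667 = 3.16667 m.
A = ½ × 3.3 × 3.7 = 6.105 m².
Resultant F = γ·h_c·A = 8.97615 × 3.16667 × 6.105 = 173.532 kN.
I_c = b·h³/36 = 3.3 × 3.7³/36 = 4.64319 m⁴.
Centre of pressure: y_p = y_c + I_c/(y_c·A) = 3.16667 + 4.64319/(3.16667 × 6.105) = 3.16667 + 0.240175 = 3.40684 m along the plane.

h_p = 3.407 m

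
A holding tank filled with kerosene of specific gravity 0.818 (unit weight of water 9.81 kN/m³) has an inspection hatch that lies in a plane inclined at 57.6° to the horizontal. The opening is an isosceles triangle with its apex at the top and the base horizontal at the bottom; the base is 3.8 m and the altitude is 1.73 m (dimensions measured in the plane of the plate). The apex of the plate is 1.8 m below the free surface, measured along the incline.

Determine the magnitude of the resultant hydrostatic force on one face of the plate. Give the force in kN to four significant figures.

F ≈ 65.77 kN

γ = 0.818 × 9.81 = 8.02458 kN/m³.
Let θ = 57.6° be the plate's angle to the horizontal; measure y along the incline from where the plane meets the free surface. Vertical depth h = y·sinθ with sinθ = 0.844328.
With the apex up, the centroid sits 2h/3 = 2 × 1.73/3 = 1.15333 m below the apex, so y_c = 1.8 + 1.15333 = 2.95333 m and h_c = 2.95333 × 0.844328 = 2.49358 m.
A = ½ × 3.8 × 1.73 = 3.287 m².
Resultant F = γ·h_c·A = 8.02458 × 2.49358 × 3.287 = 65.7726 kN.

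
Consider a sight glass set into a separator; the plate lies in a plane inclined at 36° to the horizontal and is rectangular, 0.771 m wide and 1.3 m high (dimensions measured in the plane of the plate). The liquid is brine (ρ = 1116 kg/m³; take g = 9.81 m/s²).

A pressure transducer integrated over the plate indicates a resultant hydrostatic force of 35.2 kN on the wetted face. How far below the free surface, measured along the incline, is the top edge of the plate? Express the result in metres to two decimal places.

γ = ρg = 1116 × 9.81 / 1000 = 10.94796 kN/m³.
A = 0.771 × 1.3 = 1.0023 m².
From F = γ·h_c·A, the centroid depth is h_c = 35.2/(10.94796 × 1.0023) = 3.20783 m.
Let θ = 36° be the plate's angle to the horizontal; measure y along the incline from where the plane meets the free surface. Vertical depth h = y·sinθ with sinθ = 0.587785.
Along the incline, y_c = h_c/sinθ = 3.20783/0.587785 = 5.45749 m.
The centroid lies 1.3/2 = 0.65 m below the top edge, so the top edge sits at y_top = 5.45749 − 0.65 = 4.80749 m along the incline.

y_top ≈ 4.81 m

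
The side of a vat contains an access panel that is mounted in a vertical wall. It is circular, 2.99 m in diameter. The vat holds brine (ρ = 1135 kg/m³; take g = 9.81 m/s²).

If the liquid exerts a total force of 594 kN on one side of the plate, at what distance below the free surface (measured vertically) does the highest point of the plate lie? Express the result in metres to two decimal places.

γ = ρg = 1135 × 9.81 / 1000 = 11.13435 kN/m³.
A = π(1.495)² = 7.02154 m².
From F = γ·h_c·A, the centroid depth is h_c = 594/(11.13435 × 7.02154) = 7.59782 m.
The centroid is at the centre, 1.495 m below the top of the plate, so the highest point sits at h_top = 7.59782 − 1.495 = 6.10282 m below the surface.

d_top ≈ 6.10 m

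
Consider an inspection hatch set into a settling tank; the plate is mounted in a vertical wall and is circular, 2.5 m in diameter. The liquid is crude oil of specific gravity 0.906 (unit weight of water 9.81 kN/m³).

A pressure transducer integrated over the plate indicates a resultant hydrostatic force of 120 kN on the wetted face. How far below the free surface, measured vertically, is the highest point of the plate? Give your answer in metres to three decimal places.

γ = 0.906 × 9.81 = 8.88786 kN/m³.
A = π(1.25)² = 4.90874 m².
From F = γ·h_c·A, the centroid depth is h_c = 120/(8.88786 × 4.90874) = 2.75051 m.
The centroid is at the centre, 1.25 m below the top of the plate, so the highest point sits at h_top = 2.75051 − 1.25 = 1.50051 m below the surface.

d_top ≈ 1.501 m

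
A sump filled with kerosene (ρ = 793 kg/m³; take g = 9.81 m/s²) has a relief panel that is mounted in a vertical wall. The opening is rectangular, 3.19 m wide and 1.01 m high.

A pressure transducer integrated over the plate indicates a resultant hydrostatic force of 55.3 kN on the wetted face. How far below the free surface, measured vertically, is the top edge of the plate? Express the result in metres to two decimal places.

d_top ≈ 1.70 m

γ = ρg = 793 × 9.81 / 1000 = 7.77933 kN/m³.
A = 3.19 × 1.01 = 3.2219 m².
From F = γ·h_c·A, the centroid depth is h_c = 55.3/(7.77933 × 3.2219) = 2.20633 m.
The centroid lies 1.01/2 = 0.505 m below the top edge, so the top edge sits at h_top = 2.20633 − 0.505 = 1.70133 m below the surface.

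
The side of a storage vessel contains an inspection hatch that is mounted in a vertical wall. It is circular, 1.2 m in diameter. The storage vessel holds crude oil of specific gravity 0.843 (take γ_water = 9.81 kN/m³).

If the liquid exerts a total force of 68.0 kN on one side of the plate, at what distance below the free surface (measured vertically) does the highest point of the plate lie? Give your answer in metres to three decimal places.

d_top ≈ 6.670 m

γ = 0.843 × 9.81 = 8.26983 kN/m³.
A = π(0.6)² = 1.13097 m².
From F = γ·h_c·A, the centroid depth is h_c = 68.0/(8.26983 × 1.13097) = 7.27045 m.
The centroid is at the centre, 0.6 m below the top of the plate, so the highest point sits at h_top = 7.27045 − 0.6 = 6.67045 m below the surface.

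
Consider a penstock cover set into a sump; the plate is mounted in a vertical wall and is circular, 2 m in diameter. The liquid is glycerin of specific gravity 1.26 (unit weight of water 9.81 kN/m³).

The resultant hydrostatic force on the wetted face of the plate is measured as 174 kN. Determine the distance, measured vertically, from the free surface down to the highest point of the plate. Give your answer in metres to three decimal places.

γ = 1.26 × 9.81 = 12.3606 kN/m³.
A = π(1)² = 3.14159 m².
From F = γ·h_c·A, the centroid depth is h_c = 174/(12.3606 × 3.14159) = 4.48085 m.
The centroid is at the centre, 1 m below the top of the plate, so the highest point sits at h_top = 4.48085 − 1 = 3.48085 m below the surface.

d_top ≈ 3.481 m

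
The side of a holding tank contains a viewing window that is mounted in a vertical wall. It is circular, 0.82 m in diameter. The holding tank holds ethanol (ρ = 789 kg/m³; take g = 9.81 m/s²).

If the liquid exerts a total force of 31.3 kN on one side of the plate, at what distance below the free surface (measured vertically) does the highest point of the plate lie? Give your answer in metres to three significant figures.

d_top ≈ 7.25 m

γ = ρg = 789 × 9.81 / 1000 = 7.74009 kN/m³.
A = π(0.41)² = 0.528102 m².
From F = γ·h_c·A, the centroid depth is h_c = 31.3/(7.74009 × 0.528102) = 7.65739 m.
The centroid is at the centre, 0.41 m below the top of the plate, so the highest point sits at h_top = 7.65739 − 0.41 = 7.24739 m below the surface.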